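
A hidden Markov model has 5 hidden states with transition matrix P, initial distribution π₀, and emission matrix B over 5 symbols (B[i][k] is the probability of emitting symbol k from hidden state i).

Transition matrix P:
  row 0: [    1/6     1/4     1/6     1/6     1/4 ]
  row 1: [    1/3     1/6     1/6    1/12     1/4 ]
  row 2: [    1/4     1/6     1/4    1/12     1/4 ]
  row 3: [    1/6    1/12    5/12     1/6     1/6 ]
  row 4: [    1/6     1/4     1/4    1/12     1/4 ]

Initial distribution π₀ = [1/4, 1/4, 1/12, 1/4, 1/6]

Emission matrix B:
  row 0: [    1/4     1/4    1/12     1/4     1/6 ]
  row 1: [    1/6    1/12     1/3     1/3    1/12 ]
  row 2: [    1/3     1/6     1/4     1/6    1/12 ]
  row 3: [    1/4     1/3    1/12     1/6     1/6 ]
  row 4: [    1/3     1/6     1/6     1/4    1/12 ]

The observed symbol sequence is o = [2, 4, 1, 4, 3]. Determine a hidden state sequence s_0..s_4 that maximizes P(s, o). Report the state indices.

path = [1, 0, 3, 0, 1]

t=0: δ = [2.083e-02, 8.333e-02, 2.083e-02, 2.083e-02, 2.778e-02]  (obs o_0=2)
t=1: δ = [4.630e-03, 1.157e-03, 1.157e-03, 1.157e-03, 1.736e-03]  ψ = [1, 1, 1, 1, 1]  (obs o_1=4)
t=2: δ = [1.929e-04, 9.645e-05, 1.286e-04, 2.572e-04, 1.929e-04]  ψ = [0, 0, 0, 0, 0]  (obs o_2=1)
t=3: δ = [7.144e-06, 4.019e-06, 8.931e-06, 7.144e-06, 4.019e-06]  ψ = [3, 0, 3, 3, 0]  (obs o_3=4)
t=4: δ = [5.582e-07, 5.954e-07, 4.961e-07, 1.985e-07, 5.582e-07]  ψ = [2, 0, 3, 0, 2]  (obs o_4=3)
backtrack: best end state = 1; path = [1, 0, 3, 0, 1]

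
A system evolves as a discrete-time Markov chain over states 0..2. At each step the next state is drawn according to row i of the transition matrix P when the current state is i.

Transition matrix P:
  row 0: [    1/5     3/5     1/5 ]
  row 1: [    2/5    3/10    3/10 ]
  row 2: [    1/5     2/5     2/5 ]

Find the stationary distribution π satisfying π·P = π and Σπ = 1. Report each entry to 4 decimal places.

Balance equations π_j = Σ_i π_i·P[i][j]:
  π_0 = 1/5·π_0 + 2/5·π_1 + 1/5·π_2
  π_1 = 3/5·π_0 + 3/10·π_1 + 2/5·π_2
  normalize: π_0 + π_1 + π_2 = 1
Solving the linear system gives exactly π = [15/53, 22/53, 16/53].

π = [0.2830, 0.4151, 0.3019]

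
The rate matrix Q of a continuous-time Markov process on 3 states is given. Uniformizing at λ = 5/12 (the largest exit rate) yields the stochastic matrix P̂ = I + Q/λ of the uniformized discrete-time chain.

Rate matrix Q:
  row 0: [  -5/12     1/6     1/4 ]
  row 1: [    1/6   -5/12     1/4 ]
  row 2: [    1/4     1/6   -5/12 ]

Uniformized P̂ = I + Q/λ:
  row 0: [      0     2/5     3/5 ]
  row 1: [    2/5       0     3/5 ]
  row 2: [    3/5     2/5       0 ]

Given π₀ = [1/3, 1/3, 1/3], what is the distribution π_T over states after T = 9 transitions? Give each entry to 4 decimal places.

π = [0.3389, 0.2857, 0.3754]

t=0: π = [0.3333, 0.3333, 0.3333]
t=1: π = [0.3333, 0.2667, 0.4000]
t=2: π = [0.3467, 0.2933, 0.3600]
t=3: π = [0.3333, 0.2827, 0.3840]
t=4: π = [0.3435, 0.2869, 0.3696]
t=5: π = [0.3365, 0.2852, 0.3782]
t=6: π = [0.3410, 0.2859, 0.3731]
t=7: π = [0.3382, 0.2856, 0.3762]
t=8: π = [0.3400, 0.2857, 0.3743]
t=9: π = [0.3389, 0.2857, 0.3754]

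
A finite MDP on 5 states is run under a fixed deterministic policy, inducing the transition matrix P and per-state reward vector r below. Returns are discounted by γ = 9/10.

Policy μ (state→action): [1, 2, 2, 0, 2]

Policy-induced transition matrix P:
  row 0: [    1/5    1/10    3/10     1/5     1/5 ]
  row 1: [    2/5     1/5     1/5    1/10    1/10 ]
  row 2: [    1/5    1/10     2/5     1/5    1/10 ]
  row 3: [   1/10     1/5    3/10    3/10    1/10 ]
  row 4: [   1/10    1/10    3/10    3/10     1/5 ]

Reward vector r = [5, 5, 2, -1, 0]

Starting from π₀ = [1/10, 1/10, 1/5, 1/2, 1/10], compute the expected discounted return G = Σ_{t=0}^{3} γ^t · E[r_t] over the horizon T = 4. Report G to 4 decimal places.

G = 5.8679

t=0: π = [0.1000, 0.1000, 0.2000, 0.5000, 0.1000], E[r] = 0.9000, γ^t·E[r] = 0.900000, running G = 0.900000
t=1: π = [0.1600, 0.1600, 0.3100, 0.2500, 0.1200], E[r] = 1.9700, γ^t·E[r] = 1.773000, running G = 2.673000
t=2: π = [0.1950, 0.1410, 0.3150, 0.2210, 0.1280], E[r] = 2.0890, γ^t·E[r] = 1.692090, running G = 4.365090
t=3: π = [0.1933, 0.1362, 0.3174, 0.2208, 0.1323], E[r] = 2.0615, γ^t·E[r] = 1.502834, running G = 5.867924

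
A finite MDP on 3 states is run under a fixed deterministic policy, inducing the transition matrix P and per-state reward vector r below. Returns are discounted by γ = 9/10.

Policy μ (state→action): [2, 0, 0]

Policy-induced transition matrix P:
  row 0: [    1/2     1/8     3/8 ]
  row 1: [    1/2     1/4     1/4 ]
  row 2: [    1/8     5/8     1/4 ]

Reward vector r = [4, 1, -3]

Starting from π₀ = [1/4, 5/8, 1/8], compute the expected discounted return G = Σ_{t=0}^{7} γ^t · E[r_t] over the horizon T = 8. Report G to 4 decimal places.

G = 6.0240

t=0: π = [0.2500, 0.6250, 0.1250], E[r] = 1.2500, γ^t·E[r] = 1.250000, running G = 1.250000
t=1: π = [0.4531, 0.2656, 0.2813], E[r] = 1.2344, γ^t·E[r] = 1.110938, running G = 2.360938
t=2: π = [0.3945, 0.2988, 0.3066], E[r] = 0.9570, γ^t·E[r] = 0.775195, running G = 3.136133
t=3: π = [0.3850, 0.3157, 0.2993], E[r] = 0.9578, γ^t·E[r] = 0.698210, running G = 3.834343
t=4: π = [0.3878, 0.3141, 0.2981], E[r] = 0.9708, γ^t·E[r] = 0.636918, running G = 4.471261
t=5: π = [0.3882, 0.3133, 0.2985], E[r] = 0.9707, γ^t·E[r] = 0.573206, running G = 5.044467
t=6: π = [0.3881, 0.3134, 0.2985], E[r] = 0.9701, γ^t·E[r] = 0.515562, running G = 5.560029
t=7: π = [0.3881, 0.3134, 0.2985], E[r] = 0.9701, γ^t·E[r] = 0.464006, running G = 6.024035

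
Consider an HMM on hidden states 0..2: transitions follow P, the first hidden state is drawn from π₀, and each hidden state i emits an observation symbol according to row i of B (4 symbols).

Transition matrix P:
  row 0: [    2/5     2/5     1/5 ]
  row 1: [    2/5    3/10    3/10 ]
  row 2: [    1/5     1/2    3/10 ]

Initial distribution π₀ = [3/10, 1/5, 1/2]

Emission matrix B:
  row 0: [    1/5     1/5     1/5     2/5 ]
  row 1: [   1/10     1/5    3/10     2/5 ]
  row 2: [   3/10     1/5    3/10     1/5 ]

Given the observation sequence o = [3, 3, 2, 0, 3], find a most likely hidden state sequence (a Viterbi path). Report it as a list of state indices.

t=0: δ = [1.200e-01, 8.000e-02, 1.000e-01]  (obs o_0=3)
t=1: δ = [1.920e-02, 2.000e-02, 6.000e-03]  ψ = [0, 2, 2]  (obs o_1=3)
t=2: δ = [1.600e-03, 2.304e-03, 1.800e-03]  ψ = [1, 0, 1]  (obs o_2=2)
t=3: δ = [1.843e-04, 9.000e-05, 2.074e-04]  ψ = [1, 2, 1]  (obs o_3=0)
t=4: δ = [2.949e-05, 4.147e-05, 1.244e-05]  ψ = [0, 2, 2]  (obs o_4=3)
backtrack: best end state = 1; path = [0, 0, 1, 2, 1]

path = [0, 0, 1, 2, 1]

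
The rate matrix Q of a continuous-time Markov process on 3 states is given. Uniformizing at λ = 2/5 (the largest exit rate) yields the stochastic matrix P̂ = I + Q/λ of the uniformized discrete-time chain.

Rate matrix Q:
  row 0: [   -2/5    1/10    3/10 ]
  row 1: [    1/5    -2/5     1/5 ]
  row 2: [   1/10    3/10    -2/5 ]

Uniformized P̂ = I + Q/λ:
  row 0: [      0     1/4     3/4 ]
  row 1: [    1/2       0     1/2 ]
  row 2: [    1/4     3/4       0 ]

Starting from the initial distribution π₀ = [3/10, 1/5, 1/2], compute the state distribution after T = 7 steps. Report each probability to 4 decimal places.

π = [0.2710, 0.3486, 0.3804]

t=0: π = [0.3000, 0.2000, 0.5000]
t=1: π = [0.2250, 0.4500, 0.3250]
t=2: π = [0.3063, 0.3000, 0.3938]
t=3: π = [0.2484, 0.3719, 0.3797]
t=4: π = [0.2809, 0.3469, 0.3723]
t=5: π = [0.2665, 0.3494, 0.3841]
t=6: π = [0.2707, 0.3547, 0.3746]
t=7: π = [0.2710, 0.3486, 0.3804]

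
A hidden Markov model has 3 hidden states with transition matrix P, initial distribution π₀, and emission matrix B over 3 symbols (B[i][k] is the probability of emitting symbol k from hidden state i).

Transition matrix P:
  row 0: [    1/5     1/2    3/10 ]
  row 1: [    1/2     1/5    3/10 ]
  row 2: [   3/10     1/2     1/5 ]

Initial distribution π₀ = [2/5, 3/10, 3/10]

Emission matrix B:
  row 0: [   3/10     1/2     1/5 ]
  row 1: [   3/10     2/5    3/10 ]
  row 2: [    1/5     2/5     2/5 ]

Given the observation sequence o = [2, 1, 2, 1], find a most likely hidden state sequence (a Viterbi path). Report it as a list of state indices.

t=0: δ = [8.000e-02, 9.000e-02, 1.200e-01]  (obs o_0=2)
t=1: δ = [2.250e-02, 2.400e-02, 1.080e-02]  ψ = [1, 2, 1]  (obs o_1=1)
t=2: δ = [2.400e-03, 3.375e-03, 2.880e-03]  ψ = [1, 0, 1]  (obs o_2=2)
t=3: δ = [8.437e-04, 5.760e-04, 4.050e-04]  ψ = [1, 2, 1]  (obs o_3=1)
backtrack: best end state = 0; path = [1, 0, 1, 0]

path = [1, 0, 1, 0]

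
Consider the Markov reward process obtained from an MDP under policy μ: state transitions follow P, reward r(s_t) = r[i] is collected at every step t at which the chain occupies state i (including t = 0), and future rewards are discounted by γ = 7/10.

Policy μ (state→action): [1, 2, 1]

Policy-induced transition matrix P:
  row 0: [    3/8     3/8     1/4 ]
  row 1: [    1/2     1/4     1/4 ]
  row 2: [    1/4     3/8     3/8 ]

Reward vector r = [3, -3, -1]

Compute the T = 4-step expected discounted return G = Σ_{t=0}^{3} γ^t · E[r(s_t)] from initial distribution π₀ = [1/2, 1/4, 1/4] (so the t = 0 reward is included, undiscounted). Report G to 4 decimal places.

t=0: π = [0.5000, 0.2500, 0.2500], E[r] = 0.5000, γ^t·E[r] = 0.500000, running G = 0.500000
t=1: π = [0.3750, 0.3438, 0.2813], E[r] = -0.1875, γ^t·E[r] = -0.131250, running G = 0.368750
t=2: π = [0.3828, 0.3320, 0.2852], E[r] = -0.1328, γ^t·E[r] = -0.065078, running G = 0.303672
t=3: π = [0.3809, 0.3335, 0.2856], E[r] = -0.1436, γ^t·E[r] = -0.049239, running G = 0.254433

G = 0.2544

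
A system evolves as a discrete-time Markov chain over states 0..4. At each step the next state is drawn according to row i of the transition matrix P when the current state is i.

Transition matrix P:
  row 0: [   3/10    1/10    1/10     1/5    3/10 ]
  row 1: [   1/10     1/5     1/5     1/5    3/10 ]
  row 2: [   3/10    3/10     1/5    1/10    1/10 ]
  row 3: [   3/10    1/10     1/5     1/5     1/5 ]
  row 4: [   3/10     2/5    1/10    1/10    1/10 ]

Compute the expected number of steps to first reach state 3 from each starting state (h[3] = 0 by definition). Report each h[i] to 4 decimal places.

h = [6.1076, 6.1716, 6.6837, 0.0000, 6.6325]

First-step conditioning: h[3] = 0; for i ≠ 3, h[i] = 1 + Σ_k P[i][k]·h[k].
  h[0] = 1 + 3/10·h[0] + 1/10·h[1] + 1/10·h[2] + 3/10·h[4]
  h[1] = 1 + 1/10·h[0] + 1/5·h[1] + 1/5·h[2] + 3/10·h[4]
  h[2] = 1 + 3/10·h[0] + 3/10·h[1] + 1/5·h[2] + 1/10·h[4]
  h[4] = 1 + 3/10·h[0] + 2/5·h[1] + 1/10·h[2] + 1/10·h[4]
Solving the 4×4 linear system over states ≠ 3 gives exactly h = [4770/781, 4820/781, 5220/781, 0, 5180/781] (h[3] = 0 is the target).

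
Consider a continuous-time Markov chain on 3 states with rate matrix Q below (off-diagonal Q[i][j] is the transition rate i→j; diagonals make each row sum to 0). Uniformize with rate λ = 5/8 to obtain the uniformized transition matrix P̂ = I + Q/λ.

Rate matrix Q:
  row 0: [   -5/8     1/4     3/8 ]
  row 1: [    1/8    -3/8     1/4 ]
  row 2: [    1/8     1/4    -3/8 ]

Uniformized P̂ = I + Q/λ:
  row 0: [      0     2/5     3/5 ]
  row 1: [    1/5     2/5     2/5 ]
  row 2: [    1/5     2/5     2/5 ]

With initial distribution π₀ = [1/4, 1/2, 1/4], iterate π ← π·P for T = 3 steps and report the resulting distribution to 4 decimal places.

π = [0.1660, 0.4000, 0.4340]

t=0: π = [0.2500, 0.5000, 0.2500]
t=1: π = [0.1500, 0.4000, 0.4500]
t=2: π = [0.1700, 0.4000, 0.4300]
t=3: π = [0.1660, 0.4000, 0.4340]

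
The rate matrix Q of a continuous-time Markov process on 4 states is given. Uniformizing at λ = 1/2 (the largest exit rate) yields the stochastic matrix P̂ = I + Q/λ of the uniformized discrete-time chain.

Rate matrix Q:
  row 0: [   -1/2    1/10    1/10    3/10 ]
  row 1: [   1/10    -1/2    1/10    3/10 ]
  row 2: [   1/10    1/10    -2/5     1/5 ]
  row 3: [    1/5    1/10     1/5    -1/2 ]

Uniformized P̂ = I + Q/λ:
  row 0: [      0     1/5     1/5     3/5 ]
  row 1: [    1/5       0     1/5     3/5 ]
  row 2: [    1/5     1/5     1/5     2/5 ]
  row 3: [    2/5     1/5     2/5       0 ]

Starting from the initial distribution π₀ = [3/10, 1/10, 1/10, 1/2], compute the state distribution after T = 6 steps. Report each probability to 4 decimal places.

t=0: π = [0.3000, 0.1000, 0.1000, 0.5000]
t=1: π = [0.2400, 0.1800, 0.3000, 0.2800]
t=2: π = [0.2080, 0.1640, 0.2560, 0.3720]
t=3: π = [0.2328, 0.1672, 0.2744, 0.3256]
t=4: π = [0.2186, 0.1666, 0.2651, 0.3498]
t=5: π = [0.2262, 0.1667, 0.2700, 0.3371]
t=6: π = [0.2222, 0.1667, 0.2674, 0.3437]

π = [0.2222, 0.1667, 0.2674, 0.3437]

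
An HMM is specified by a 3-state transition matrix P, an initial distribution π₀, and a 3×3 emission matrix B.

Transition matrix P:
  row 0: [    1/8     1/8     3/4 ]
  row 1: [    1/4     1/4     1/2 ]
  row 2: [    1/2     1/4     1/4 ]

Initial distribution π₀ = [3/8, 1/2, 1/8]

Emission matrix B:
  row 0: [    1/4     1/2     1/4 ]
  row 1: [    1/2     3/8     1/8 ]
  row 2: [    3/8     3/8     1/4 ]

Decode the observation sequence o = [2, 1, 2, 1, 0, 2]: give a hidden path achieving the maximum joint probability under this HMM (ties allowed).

path = [0, 2, 0, 2, 0, 2]

t=0: δ = [9.375e-02, 6.250e-02, 3.125e-02]  (obs o_0=2)
t=1: δ = [7.812e-03, 5.859e-03, 2.637e-02]  ψ = [1, 1, 0]  (obs o_1=1)
t=2: δ = [3.296e-03, 8.240e-04, 1.648e-03]  ψ = [2, 2, 2]  (obs o_2=2)
t=3: δ = [4.120e-04, 1.545e-04, 9.270e-04]  ψ = [2, 0, 0]  (obs o_3=1)
t=4: δ = [1.159e-04, 1.159e-04, 1.159e-04]  ψ = [2, 2, 0]  (obs o_4=0)
t=5: δ = [1.448e-05, 3.621e-06, 2.173e-05]  ψ = [2, 1, 0]  (obs o_5=2)
backtrack: best end state = 2; path = [0, 2, 0, 2, 0, 2]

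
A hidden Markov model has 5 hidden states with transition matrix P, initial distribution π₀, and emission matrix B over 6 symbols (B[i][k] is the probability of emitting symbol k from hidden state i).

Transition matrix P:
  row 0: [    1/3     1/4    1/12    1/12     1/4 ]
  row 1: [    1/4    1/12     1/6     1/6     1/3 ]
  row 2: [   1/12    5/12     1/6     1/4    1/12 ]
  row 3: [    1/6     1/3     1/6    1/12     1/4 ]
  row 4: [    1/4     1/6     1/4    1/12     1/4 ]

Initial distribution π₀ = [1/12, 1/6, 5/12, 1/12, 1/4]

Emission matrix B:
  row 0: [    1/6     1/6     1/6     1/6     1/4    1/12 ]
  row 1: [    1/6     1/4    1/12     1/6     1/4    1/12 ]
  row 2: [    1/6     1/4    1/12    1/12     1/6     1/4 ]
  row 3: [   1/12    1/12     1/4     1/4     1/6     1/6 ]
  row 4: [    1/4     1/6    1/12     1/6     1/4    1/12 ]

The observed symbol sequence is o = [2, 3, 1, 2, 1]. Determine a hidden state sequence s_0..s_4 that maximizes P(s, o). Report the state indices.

path = [2, 3, 1, 3, 1]

t=0: δ = [1.389e-02, 1.389e-02, 3.472e-02, 2.083e-02, 2.083e-02]  (obs o_0=2)
t=1: δ = [8.681e-04, 2.411e-03, 4.823e-04, 2.170e-03, 8.681e-04]  ψ = [4, 2, 2, 2, 3]  (obs o_1=3)
t=2: δ = [1.005e-04, 1.808e-04, 1.005e-04, 3.349e-05, 1.340e-04]  ψ = [1, 3, 1, 1, 1]  (obs o_2=1)
t=3: δ = [7.535e-06, 3.489e-06, 2.791e-06, 7.535e-06, 5.023e-06]  ψ = [1, 2, 4, 1, 1]  (obs o_3=2)
t=4: δ = [4.186e-07, 6.279e-07, 3.140e-07, 5.814e-08, 3.140e-07]  ψ = [0, 3, 3, 2, 0]  (obs o_4=1)
backtrack: best end state = 1; path = [2, 3, 1, 3, 1]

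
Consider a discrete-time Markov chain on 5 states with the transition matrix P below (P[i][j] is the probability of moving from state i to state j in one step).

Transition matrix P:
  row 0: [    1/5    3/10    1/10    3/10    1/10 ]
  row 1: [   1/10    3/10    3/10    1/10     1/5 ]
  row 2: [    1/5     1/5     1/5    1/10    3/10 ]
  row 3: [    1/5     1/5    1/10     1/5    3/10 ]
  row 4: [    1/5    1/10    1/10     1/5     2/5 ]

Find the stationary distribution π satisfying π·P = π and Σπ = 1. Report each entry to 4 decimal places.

π = [0.1788, 0.2121, 0.1582, 0.1808, 0.2700]

Balance equations π_j = Σ_i π_i·P[i][j]:
  π_0 = 1/5·π_0 + 1/10·π_1 + 1/5·π_2 + 1/5·π_3 + 1/5·π_4
  π_1 = 3/10·π_0 + 3/10·π_1 + 1/5·π_2 + 1/5·π_3 + 1/10·π_4
  π_2 = 1/10·π_0 + 3/10·π_1 + 1/5·π_2 + 1/10·π_3 + 1/10·π_4
  π_3 = 3/10·π_0 + 1/10·π_1 + 1/10·π_2 + 1/5·π_3 + 1/5·π_4
  normalize: π_0 + π_1 + π_2 + π_3 + π_4 = 1
Solving the linear system gives exactly π = [145/811, 172/811, 385/2433, 440/2433, 219/811].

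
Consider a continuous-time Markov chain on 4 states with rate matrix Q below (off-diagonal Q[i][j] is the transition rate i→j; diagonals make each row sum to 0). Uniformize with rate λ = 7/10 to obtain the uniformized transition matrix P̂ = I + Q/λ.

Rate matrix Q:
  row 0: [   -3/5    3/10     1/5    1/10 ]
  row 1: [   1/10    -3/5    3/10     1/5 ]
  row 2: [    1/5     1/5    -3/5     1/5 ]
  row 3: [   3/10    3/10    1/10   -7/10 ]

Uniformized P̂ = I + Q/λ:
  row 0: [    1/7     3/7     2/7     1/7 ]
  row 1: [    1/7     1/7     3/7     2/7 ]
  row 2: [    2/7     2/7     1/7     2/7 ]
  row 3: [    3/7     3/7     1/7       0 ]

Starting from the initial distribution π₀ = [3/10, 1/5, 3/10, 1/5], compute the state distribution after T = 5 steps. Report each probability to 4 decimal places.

π = [0.2364, 0.3039, 0.2636, 0.1961]

t=0: π = [0.3000, 0.2000, 0.3000, 0.2000]
t=1: π = [0.2429, 0.3286, 0.2429, 0.1857]
t=2: π = [0.2306, 0.3000, 0.2714, 0.1980]
t=3: π = [0.2382, 0.3041, 0.2615, 0.1962]
t=4: π = [0.2363, 0.3043, 0.2638, 0.1956]
t=5: π = [0.2364, 0.3039, 0.2636, 0.1961]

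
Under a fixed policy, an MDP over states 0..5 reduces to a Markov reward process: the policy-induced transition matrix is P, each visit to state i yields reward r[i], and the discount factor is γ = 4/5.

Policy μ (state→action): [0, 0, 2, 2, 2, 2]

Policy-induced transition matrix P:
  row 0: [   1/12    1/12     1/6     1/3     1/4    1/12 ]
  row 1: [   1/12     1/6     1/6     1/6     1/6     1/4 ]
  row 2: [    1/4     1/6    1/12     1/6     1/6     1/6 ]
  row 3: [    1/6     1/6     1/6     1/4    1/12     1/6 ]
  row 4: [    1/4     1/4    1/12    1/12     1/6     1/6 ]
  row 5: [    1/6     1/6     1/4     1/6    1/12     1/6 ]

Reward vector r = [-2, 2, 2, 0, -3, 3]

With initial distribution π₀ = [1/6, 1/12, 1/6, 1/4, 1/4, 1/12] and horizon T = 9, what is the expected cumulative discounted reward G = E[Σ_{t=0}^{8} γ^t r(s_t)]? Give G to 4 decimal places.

G = 0.8088

t=0: π = [0.1667, 0.0833, 0.1667, 0.2500, 0.2500, 0.0833], E[r] = -0.3333, γ^t·E[r] = -0.333333, running G = -0.333333
t=1: π = [0.1806, 0.1736, 0.1389, 0.1944, 0.1528, 0.1597], E[r] = 0.2847, γ^t·E[r] = 0.227778, running G = -0.105556
t=2: π = [0.1615, 0.1644, 0.1557, 0.2002, 0.1522, 0.1661], E[r] = 0.3588, γ^t·E[r] = 0.229630, running G = 0.124074
t=3: π = [0.1652, 0.1659, 0.1549, 0.1976, 0.1496, 0.1669], E[r] = 0.3631, γ^t·E[r] = 0.185901, running G = 0.309975
t=4: π = [0.1644, 0.1654, 0.1552, 0.1982, 0.1501, 0.1667], E[r] = 0.3623, γ^t·E[r] = 0.148382, running G = 0.458357
t=5: π = [0.1646, 0.1655, 0.1551, 0.1981, 0.1500, 0.1667], E[r] = 0.3623, γ^t·E[r] = 0.118714, running G = 0.577071
t=6: π = [0.1646, 0.1654, 0.1551, 0.1981, 0.1500, 0.1667], E[r] = 0.3623, γ^t·E[r] = 0.094966, running G = 0.672037
t=7: π = [0.1646, 0.1654, 0.1551, 0.1981, 0.1500, 0.1667], E[r] = 0.3623, γ^t·E[r] = 0.075973, running G = 0.748010
t=8: π = [0.1646, 0.1654, 0.1551, 0.1981, 0.1500, 0.1667], E[r] = 0.3623, γ^t·E[r] = 0.060779, running G = 0.808789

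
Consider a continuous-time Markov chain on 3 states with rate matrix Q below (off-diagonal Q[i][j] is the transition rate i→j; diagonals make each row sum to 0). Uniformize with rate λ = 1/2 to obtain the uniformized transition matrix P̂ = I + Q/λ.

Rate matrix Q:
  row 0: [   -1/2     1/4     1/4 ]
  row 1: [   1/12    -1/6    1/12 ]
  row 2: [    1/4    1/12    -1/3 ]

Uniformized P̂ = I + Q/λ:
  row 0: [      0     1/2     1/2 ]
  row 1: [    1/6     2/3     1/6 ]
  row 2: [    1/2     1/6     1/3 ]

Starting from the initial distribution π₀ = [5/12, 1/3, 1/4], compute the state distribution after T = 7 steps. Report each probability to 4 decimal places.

π = [0.2257, 0.4838, 0.2905]

t=0: π = [0.4167, 0.3333, 0.2500]
t=1: π = [0.1806, 0.4722, 0.3472]
t=2: π = [0.2523, 0.4630, 0.2847]
t=3: π = [0.2195, 0.4823, 0.2982]
t=4: π = [0.2295, 0.4810, 0.2895]
t=5: π = [0.2249, 0.4836, 0.2914]
t=6: π = [0.2263, 0.4835, 0.2902]
t=7: π = [0.2257, 0.4838, 0.2905]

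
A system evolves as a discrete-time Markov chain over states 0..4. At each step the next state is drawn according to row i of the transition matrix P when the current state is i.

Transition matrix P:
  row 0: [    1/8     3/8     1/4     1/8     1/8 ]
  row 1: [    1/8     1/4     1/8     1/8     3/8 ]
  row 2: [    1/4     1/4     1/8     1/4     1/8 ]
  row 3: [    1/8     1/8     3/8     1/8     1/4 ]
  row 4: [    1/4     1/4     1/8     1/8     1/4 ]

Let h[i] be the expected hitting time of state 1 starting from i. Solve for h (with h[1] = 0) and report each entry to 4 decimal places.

First-step conditioning: h[1] = 0; for i ≠ 1, h[i] = 1 + Σ_k P[i][k]·h[k].
  h[0] = 1 + 1/8·h[0] + 1/4·h[2] + 1/8·h[3] + 1/8·h[4]
  h[2] = 1 + 1/4·h[0] + 1/8·h[2] + 1/4·h[3] + 1/8·h[4]
  h[3] = 1 + 1/8·h[0] + 3/8·h[2] + 1/8·h[3] + 1/4·h[4]
  h[4] = 1 + 1/4·h[0] + 1/8·h[2] + 1/8·h[3] + 1/4·h[4]
Solving the 4×4 linear system over states ≠ 1 gives exactly h = [1992/575, 0, 2276/575, 2556/575, 2236/575] (h[1] = 0 is the target).

h = [3.4643, 0.0000, 3.9583, 4.4452, 3.8887]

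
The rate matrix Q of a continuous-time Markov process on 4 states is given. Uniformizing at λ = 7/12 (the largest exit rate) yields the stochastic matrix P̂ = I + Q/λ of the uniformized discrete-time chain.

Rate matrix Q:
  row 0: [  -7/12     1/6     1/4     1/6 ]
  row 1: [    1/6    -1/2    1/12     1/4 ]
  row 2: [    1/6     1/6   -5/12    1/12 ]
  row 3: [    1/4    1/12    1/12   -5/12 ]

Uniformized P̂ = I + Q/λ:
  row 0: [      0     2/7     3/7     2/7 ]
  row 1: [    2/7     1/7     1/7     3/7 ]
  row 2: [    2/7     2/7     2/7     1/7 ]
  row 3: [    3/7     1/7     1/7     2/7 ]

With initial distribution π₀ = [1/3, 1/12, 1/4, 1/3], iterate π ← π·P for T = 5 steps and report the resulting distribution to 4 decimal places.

π = [0.2533, 0.2149, 0.2512, 0.2806]

t=0: π = [0.3333, 0.0833, 0.2500, 0.3333]
t=1: π = [0.2381, 0.2262, 0.2738, 0.2619]
t=2: π = [0.2551, 0.2160, 0.2500, 0.2789]
t=3: π = [0.2527, 0.2150, 0.2515, 0.2809]
t=4: π = [0.2536, 0.2149, 0.2510, 0.2805]
t=5: π = [0.2533, 0.2149, 0.2512, 0.2806]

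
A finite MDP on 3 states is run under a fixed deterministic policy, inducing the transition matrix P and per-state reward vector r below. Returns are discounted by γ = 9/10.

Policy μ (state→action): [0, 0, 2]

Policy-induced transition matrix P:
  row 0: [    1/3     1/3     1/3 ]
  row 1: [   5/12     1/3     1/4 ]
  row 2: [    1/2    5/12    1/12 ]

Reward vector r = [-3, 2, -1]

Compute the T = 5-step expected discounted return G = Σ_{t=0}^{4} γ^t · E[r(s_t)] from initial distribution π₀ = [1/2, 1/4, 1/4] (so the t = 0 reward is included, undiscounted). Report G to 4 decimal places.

t=0: π = [0.5000, 0.2500, 0.2500], E[r] = -1.2500, γ^t·E[r] = -1.250000, running G = -1.250000
t=1: π = [0.3958, 0.3542, 0.2500], E[r] = -0.7292, γ^t·E[r] = -0.656250, running G = -1.906250
t=2: π = [0.4045, 0.3542, 0.2413], E[r] = -0.7465, γ^t·E[r] = -0.604688, running G = -2.510938
t=3: π = [0.4031, 0.3534, 0.2435], E[r] = -0.7458, γ^t·E[r] = -0.543691, running G = -3.054629
t=4: π = [0.4034, 0.3536, 0.2430], E[r] = -0.7459, γ^t·E[r] = -0.489362, running G = -3.543991

G = -3.5440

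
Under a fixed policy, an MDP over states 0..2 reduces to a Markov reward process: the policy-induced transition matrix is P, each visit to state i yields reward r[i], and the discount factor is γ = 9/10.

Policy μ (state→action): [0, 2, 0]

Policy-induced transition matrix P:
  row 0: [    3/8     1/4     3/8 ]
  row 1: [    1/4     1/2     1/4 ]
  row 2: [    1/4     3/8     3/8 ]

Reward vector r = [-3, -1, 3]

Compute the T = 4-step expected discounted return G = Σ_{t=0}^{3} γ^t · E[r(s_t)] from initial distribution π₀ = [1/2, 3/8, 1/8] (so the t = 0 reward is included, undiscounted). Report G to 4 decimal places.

G = -2.1816

t=0: π = [0.5000, 0.3750, 0.1250], E[r] = -1.5000, γ^t·E[r] = -1.500000, running G = -1.500000
t=1: π = [0.3125, 0.3594, 0.3281], E[r] = -0.3125, γ^t·E[r] = -0.281250, running G = -1.781250
t=2: π = [0.2891, 0.3809, 0.3301], E[r] = -0.2578, γ^t·E[r] = -0.208828, running G = -1.990078
t=3: π = [0.2861, 0.3865, 0.3274], E[r] = -0.2627, γ^t·E[r] = -0.191505, running G = -2.181583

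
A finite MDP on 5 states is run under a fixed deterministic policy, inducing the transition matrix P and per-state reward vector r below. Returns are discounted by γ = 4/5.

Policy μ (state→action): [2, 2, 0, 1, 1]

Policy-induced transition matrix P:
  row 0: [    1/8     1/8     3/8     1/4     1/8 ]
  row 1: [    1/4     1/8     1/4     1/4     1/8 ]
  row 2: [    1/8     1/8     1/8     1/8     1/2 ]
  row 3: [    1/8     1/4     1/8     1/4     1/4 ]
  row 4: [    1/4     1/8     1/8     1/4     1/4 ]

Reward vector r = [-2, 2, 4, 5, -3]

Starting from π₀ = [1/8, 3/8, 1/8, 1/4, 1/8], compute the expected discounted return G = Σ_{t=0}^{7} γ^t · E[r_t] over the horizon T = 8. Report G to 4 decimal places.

G = 5.4187

t=0: π = [0.1250, 0.3750, 0.1250, 0.2500, 0.1250], E[r] = 1.8750, γ^t·E[r] = 1.875000, running G = 1.875000
t=1: π = [0.1875, 0.1563, 0.2031, 0.2344, 0.2188], E[r] = 1.2656, γ^t·E[r] = 1.012500, running G = 2.887500
t=2: π = [0.1719, 0.1543, 0.1914, 0.2246, 0.2578], E[r] = 1.0801, γ^t·E[r] = 0.691250, running G = 3.578750
t=3: π = [0.1765, 0.1531, 0.1873, 0.2261, 0.2571], E[r] = 1.0613, γ^t·E[r] = 0.543375, running G = 4.122125
t=4: π = [0.1763, 0.1533, 0.1883, 0.2266, 0.2556], E[r] = 1.0732, γ^t·E[r] = 0.439563, running G = 4.561688
t=5: π = [0.1761, 0.1533, 0.1882, 0.2265, 0.2559], E[r] = 1.0720, γ^t·E[r] = 0.351286, running G = 4.912974
t=6: π = [0.1761, 0.1533, 0.1882, 0.2265, 0.2559], E[r] = 1.0718, γ^t·E[r] = 0.280970, running G = 5.193944
t=7: π = [0.1761, 0.1533, 0.1882, 0.2265, 0.2559], E[r] = 1.0719, γ^t·E[r] = 0.224795, running G = 5.418739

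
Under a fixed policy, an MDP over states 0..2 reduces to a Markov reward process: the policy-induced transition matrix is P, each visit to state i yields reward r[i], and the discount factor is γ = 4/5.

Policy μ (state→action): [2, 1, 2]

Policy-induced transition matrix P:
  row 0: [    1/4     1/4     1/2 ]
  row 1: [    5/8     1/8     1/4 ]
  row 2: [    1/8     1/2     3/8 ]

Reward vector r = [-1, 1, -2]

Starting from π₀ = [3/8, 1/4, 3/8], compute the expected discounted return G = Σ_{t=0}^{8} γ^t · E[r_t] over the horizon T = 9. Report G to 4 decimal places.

t=0: π = [0.3750, 0.2500, 0.3750], E[r] = -0.8750, γ^t·E[r] = -0.875000, running G = -0.875000
t=1: π = [0.2969, 0.3125, 0.3906], E[r] = -0.7656, γ^t·E[r] = -0.612500, running G = -1.487500
t=2: π = [0.3184, 0.3086, 0.3730], E[r] = -0.7559, γ^t·E[r] = -0.483750, running G = -1.971250
t=3: π = [0.3191, 0.3047, 0.3762], E[r] = -0.7668, γ^t·E[r] = -0.392625, running G = -2.363875
t=4: π = [0.3172, 0.3060, 0.3768], E[r] = -0.7649, γ^t·E[r] = -0.313288, running G = -2.677163
t=5: π = [0.3176, 0.3060, 0.3764], E[r] = -0.7645, γ^t·E[r] = -0.250511, running G = -2.927674
t=6: π = [0.3177, 0.3059, 0.3765], E[r] = -0.7647, γ^t·E[r] = -0.200473, running G = -3.128147
t=7: π = [0.3176, 0.3059, 0.3765], E[r] = -0.7647, γ^t·E[r] = -0.160372, running G = -3.288519
t=8: π = [0.3176, 0.3059, 0.3765], E[r] = -0.7647, γ^t·E[r] = -0.128296, running G = -3.416814

G = -3.4168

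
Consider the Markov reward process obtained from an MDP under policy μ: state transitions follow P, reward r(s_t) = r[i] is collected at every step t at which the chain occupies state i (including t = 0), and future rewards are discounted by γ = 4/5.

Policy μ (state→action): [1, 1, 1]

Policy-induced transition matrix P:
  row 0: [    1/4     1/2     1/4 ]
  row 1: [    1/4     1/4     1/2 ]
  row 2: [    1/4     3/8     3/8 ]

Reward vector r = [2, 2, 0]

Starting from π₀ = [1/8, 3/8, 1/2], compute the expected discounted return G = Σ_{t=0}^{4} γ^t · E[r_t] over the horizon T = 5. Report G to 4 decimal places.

G = 3.8612

t=0: π = [0.1250, 0.3750, 0.5000], E[r] = 1.0000, γ^t·E[r] = 1.000000, running G = 1.000000
t=1: π = [0.2500, 0.3438, 0.4063], E[r] = 1.1875, γ^t·E[r] = 0.950000, running G = 1.950000
t=2: π = [0.2500, 0.3633, 0.3867], E[r] = 1.2266, γ^t·E[r] = 0.785000, running G = 2.735000
t=3: π = [0.2500, 0.3608, 0.3892], E[r] = 1.2217, γ^t·E[r] = 0.625500, running G = 3.360500
t=4: π = [0.2500, 0.3611, 0.3889], E[r] = 1.2223, γ^t·E[r] = 0.500650, running G = 3.861150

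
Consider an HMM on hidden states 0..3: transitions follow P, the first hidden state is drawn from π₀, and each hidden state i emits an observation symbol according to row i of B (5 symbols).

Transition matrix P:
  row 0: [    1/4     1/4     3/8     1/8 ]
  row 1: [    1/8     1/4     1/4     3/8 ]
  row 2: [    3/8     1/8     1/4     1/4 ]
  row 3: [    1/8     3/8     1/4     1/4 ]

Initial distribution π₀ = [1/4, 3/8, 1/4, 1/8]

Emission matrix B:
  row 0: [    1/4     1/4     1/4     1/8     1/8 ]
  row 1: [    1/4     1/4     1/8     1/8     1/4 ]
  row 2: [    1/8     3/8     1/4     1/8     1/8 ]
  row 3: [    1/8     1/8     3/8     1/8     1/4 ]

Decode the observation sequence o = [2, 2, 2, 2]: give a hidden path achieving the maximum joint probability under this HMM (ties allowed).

t=0: δ = [6.250e-02, 4.688e-02, 6.250e-02, 4.688e-02]  (obs o_0=2)
t=1: δ = [5.859e-03, 2.197e-03, 5.859e-03, 6.592e-03]  ψ = [2, 3, 0, 1]  (obs o_1=2)
t=2: δ = [5.493e-04, 3.090e-04, 5.493e-04, 6.180e-04]  ψ = [2, 3, 0, 3]  (obs o_2=2)
t=3: δ = [5.150e-05, 2.897e-05, 5.150e-05, 5.794e-05]  ψ = [2, 3, 0, 3]  (obs o_3=2)
backtrack: best end state = 3; path = [1, 3, 3, 3]

path = [1, 3, 3, 3]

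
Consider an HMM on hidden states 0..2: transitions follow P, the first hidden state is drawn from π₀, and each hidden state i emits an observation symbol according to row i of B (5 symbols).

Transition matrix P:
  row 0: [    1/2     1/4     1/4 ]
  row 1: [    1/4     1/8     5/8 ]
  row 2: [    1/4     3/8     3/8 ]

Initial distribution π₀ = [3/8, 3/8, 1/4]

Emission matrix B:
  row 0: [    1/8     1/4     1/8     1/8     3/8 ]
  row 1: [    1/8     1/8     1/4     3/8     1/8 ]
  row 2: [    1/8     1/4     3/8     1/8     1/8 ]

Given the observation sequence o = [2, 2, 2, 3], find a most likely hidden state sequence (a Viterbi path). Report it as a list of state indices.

t=0: δ = [4.688e-02, 9.375e-02, 9.375e-02]  (obs o_0=2)
t=1: δ = [2.930e-03, 8.789e-03, 2.197e-02]  ψ = [0, 2, 1]  (obs o_1=2)
t=2: δ = [6.866e-04, 2.060e-03, 3.090e-03]  ψ = [2, 2, 2]  (obs o_2=2)
t=3: δ = [9.656e-05, 4.345e-04, 1.609e-04]  ψ = [2, 2, 1]  (obs o_3=3)
backtrack: best end state = 1; path = [1, 2, 2, 1]

path = [1, 2, 2, 1]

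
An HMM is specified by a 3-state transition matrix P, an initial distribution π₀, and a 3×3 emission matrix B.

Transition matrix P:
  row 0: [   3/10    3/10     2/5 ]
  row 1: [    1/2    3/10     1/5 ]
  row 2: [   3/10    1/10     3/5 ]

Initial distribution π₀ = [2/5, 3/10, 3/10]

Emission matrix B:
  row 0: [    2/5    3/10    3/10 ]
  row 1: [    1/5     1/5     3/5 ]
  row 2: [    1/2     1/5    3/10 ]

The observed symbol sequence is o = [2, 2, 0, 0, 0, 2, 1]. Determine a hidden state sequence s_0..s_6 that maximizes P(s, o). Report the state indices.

t=0: δ = [1.200e-01, 1.800e-01, 9.000e-02]  (obs o_0=2)
t=1: δ = [2.700e-02, 3.240e-02, 1.620e-02]  ψ = [1, 1, 2]  (obs o_1=2)
t=2: δ = [6.480e-03, 1.944e-03, 5.400e-03]  ψ = [1, 1, 0]  (obs o_2=0)
t=3: δ = [7.776e-04, 3.888e-04, 1.620e-03]  ψ = [0, 0, 2]  (obs o_3=0)
t=4: δ = [1.944e-04, 4.666e-05, 4.860e-04]  ψ = [2, 0, 2]  (obs o_4=0)
t=5: δ = [4.374e-05, 3.499e-05, 8.748e-05]  ψ = [2, 0, 2]  (obs o_5=2)
t=6: δ = [7.873e-06, 2.624e-06, 1.050e-05]  ψ = [2, 0, 2]  (obs o_6=1)
backtrack: best end state = 2; path = [1, 0, 2, 2, 2, 2, 2]

path = [1, 0, 2, 2, 2, 2, 2]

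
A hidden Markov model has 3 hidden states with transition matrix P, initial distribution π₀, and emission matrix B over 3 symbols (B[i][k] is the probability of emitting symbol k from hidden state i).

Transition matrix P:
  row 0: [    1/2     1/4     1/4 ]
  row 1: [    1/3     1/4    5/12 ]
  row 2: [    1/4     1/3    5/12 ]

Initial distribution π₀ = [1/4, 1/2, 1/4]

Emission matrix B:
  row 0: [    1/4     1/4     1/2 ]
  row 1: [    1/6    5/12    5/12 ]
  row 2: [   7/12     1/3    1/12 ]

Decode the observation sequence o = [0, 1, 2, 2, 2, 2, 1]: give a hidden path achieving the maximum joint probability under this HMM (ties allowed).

path = [2, 1, 0, 0, 0, 0, 0]

t=0: δ = [6.250e-02, 8.333e-02, 1.458e-01]  (obs o_0=0)
t=1: δ = [9.115e-03, 2.025e-02, 2.025e-02]  ψ = [2, 2, 2]  (obs o_1=1)
t=2: δ = [3.376e-03, 2.813e-03, 7.033e-04]  ψ = [1, 2, 1]  (obs o_2=2)
t=3: δ = [8.439e-04, 3.516e-04, 9.768e-05]  ψ = [0, 0, 1]  (obs o_3=2)
t=4: δ = [2.110e-04, 8.791e-05, 1.758e-05]  ψ = [0, 0, 0]  (obs o_4=2)
t=5: δ = [5.275e-05, 2.198e-05, 4.396e-06]  ψ = [0, 0, 0]  (obs o_5=2)
t=6: δ = [6.593e-06, 5.494e-06, 4.396e-06]  ψ = [0, 0, 0]  (obs o_6=1)
backtrack: best end state = 0; path = [2, 1, 0, 0, 0, 0, 0]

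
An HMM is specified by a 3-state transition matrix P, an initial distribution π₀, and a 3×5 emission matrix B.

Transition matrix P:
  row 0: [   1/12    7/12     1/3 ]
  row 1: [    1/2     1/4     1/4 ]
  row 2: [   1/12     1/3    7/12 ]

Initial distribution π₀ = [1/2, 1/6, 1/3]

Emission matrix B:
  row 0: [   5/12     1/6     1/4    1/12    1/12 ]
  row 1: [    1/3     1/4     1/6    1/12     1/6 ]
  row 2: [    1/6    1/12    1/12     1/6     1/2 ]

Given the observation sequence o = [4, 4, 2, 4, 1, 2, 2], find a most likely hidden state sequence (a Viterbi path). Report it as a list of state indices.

t=0: δ = [4.167e-02, 2.778e-02, 1.667e-01]  (obs o_0=4)
t=1: δ = [1.157e-03, 9.259e-03, 4.861e-02]  ψ = [1, 2, 2]  (obs o_1=4)
t=2: δ = [1.157e-03, 2.701e-03, 2.363e-03]  ψ = [1, 2, 2]  (obs o_2=2)
t=3: δ = [1.125e-04, 1.313e-04, 6.892e-04]  ψ = [1, 2, 2]  (obs o_3=4)
t=4: δ = [1.094e-05, 5.744e-05, 3.350e-05]  ψ = [1, 2, 2]  (obs o_4=1)
t=5: δ = [7.179e-06, 2.393e-06, 1.629e-06]  ψ = [1, 1, 2]  (obs o_5=2)
t=6: δ = [2.991e-07, 6.980e-07, 1.994e-07]  ψ = [1, 0, 0]  (obs o_6=2)
backtrack: best end state = 1; path = [2, 2, 2, 2, 1, 0, 1]

path = [2, 2, 2, 2, 1, 0, 1]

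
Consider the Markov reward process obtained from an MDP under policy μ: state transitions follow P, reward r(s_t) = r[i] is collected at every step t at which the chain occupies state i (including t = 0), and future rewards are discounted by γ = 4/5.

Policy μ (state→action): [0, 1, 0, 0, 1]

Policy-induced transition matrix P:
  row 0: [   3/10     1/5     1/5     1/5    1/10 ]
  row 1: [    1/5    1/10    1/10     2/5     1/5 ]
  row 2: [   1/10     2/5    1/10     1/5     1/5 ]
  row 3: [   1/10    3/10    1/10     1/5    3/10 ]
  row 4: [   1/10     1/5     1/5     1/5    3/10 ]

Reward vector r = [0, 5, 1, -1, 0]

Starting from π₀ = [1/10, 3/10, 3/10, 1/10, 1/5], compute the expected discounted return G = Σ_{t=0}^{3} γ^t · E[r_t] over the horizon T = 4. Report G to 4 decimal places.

t=0: π = [0.1000, 0.3000, 0.3000, 0.1000, 0.2000], E[r] = 1.7000, γ^t·E[r] = 1.700000, running G = 1.700000
t=1: π = [0.1500, 0.2400, 0.1300, 0.2600, 0.2200], E[r] = 1.0700, γ^t·E[r] = 0.856000, running G = 2.556000
t=2: π = [0.1540, 0.2280, 0.1370, 0.2480, 0.2330], E[r] = 1.0290, γ^t·E[r] = 0.658560, running G = 3.214560
t=3: π = [0.1536, 0.2294, 0.1387, 0.2456, 0.2327], E[r] = 1.0401, γ^t·E[r] = 0.532531, running G = 3.747091

G = 3.7471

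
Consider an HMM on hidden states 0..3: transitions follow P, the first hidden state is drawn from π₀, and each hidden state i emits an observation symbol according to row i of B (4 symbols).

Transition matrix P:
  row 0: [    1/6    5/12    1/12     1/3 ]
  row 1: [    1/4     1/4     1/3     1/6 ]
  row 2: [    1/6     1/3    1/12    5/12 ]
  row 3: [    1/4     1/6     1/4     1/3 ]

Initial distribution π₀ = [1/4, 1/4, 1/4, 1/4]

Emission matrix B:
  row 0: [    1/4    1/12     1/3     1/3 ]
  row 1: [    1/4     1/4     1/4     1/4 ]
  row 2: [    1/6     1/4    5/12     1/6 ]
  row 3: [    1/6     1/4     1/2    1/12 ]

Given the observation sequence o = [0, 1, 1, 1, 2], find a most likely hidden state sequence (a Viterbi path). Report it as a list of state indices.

t=0: δ = [6.250e-02, 6.250e-02, 4.167e-02, 4.167e-02]  (obs o_0=0)
t=1: δ = [1.302e-03, 6.510e-03, 5.208e-03, 5.208e-03]  ψ = [1, 0, 1, 0]  (obs o_1=1)
t=2: δ = [1.356e-04, 4.340e-04, 5.425e-04, 5.425e-04]  ψ = [1, 2, 1, 2]  (obs o_2=1)
t=3: δ = [1.130e-05, 4.521e-05, 3.617e-05, 5.651e-05]  ψ = [3, 2, 1, 2]  (obs o_3=1)
t=4: δ = [4.710e-06, 3.014e-06, 6.279e-06, 9.419e-06]  ψ = [3, 2, 1, 3]  (obs o_4=2)
backtrack: best end state = 3; path = [0, 1, 2, 3, 3]

path = [0, 1, 2, 3, 3]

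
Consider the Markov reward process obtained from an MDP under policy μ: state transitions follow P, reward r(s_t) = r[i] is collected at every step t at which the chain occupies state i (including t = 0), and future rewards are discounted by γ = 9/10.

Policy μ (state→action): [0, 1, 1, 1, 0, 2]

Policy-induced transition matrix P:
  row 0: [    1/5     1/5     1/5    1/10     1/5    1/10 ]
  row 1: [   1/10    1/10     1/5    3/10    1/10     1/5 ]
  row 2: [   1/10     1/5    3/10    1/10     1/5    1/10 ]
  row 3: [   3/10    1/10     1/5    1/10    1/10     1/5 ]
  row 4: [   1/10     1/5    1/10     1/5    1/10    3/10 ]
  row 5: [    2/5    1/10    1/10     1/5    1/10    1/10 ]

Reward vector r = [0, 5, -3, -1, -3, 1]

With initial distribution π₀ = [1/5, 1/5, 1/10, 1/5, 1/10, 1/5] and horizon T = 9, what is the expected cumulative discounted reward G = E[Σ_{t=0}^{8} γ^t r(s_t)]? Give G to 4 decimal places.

t=0: π = [0.2000, 0.2000, 0.1000, 0.2000, 0.1000, 0.2000], E[r] = 0.4000, γ^t·E[r] = 0.400000, running G = 0.400000
t=1: π = [0.2200, 0.1400, 0.1800, 0.1700, 0.1300, 0.1600], E[r] = -0.2400, γ^t·E[r] = -0.216000, running G = 0.184000
t=2: π = [0.2040, 0.1530, 0.1890, 0.1570, 0.1400, 0.1570], E[r] = -0.2220, γ^t·E[r] = -0.179820, running G = 0.004180
t=3: π = [0.1989, 0.1533, 0.1892, 0.1603, 0.1393, 0.1590], E[r] = -0.2203, γ^t·E[r] = -0.160599, running G = -0.156419
t=4: π = [0.1997, 0.1527, 0.1891, 0.1605, 0.1388, 0.1592], E[r] = -0.2213, γ^t·E[r] = -0.145175, running G = -0.301594
t=5: π = [0.1998, 0.1528, 0.1891, 0.1604, 0.1389, 0.1591], E[r] = -0.2214, γ^t·E[r] = -0.130753, running G = -0.432347
t=6: π = [0.1998, 0.1528, 0.1891, 0.1603, 0.1389, 0.1591], E[r] = -0.2214, γ^t·E[r] = -0.117651, running G = -0.549998
t=7: π = [0.1998, 0.1528, 0.1891, 0.1604, 0.1389, 0.1591], E[r] = -0.2214, γ^t·E[r] = -0.105884, running G = -0.655882
t=8: π = [0.1998, 0.1528, 0.1891, 0.1604, 0.1389, 0.1591], E[r] = -0.2214, γ^t·E[r] = -0.095297, running G = -0.751179

G = -0.7512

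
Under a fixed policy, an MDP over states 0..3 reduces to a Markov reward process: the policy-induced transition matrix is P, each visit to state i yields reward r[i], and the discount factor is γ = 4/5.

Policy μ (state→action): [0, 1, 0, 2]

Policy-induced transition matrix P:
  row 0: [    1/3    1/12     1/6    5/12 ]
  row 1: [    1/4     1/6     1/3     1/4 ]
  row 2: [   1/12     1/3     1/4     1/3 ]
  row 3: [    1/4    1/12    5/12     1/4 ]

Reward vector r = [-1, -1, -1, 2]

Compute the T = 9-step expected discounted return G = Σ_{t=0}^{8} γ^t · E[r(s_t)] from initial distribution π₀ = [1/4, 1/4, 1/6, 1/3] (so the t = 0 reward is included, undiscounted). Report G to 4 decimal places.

G = -0.2253

t=0: π = [0.2500, 0.2500, 0.1667, 0.3333], E[r] = 0.0000, γ^t·E[r] = 0.000000, running G = 0.000000
t=1: π = [0.2431, 0.1458, 0.3056, 0.3056], E[r] = -0.0833, γ^t·E[r] = -0.066667, running G = -0.066667
t=2: π = [0.2193, 0.1719, 0.2928, 0.3160], E[r] = -0.0521, γ^t·E[r] = -0.033333, running G = -0.100000
t=3: π = [0.2195, 0.1709, 0.2987, 0.3110], E[r] = -0.0671, γ^t·E[r] = -0.034370, running G = -0.134370
t=4: π = [0.2185, 0.1722, 0.2978, 0.3115], E[r] = -0.0656, γ^t·E[r] = -0.026864, running G = -0.161235
t=5: π = [0.2186, 0.1721, 0.2981, 0.3112], E[r] = -0.0663, γ^t·E[r] = -0.021726, running G = -0.182961
t=6: π = [0.2185, 0.1722, 0.2980, 0.3113], E[r] = -0.0662, γ^t·E[r] = -0.017353, running G = -0.200314
t=7: π = [0.2185, 0.1722, 0.2980, 0.3113], E[r] = -0.0662, γ^t·E[r] = -0.013889, running G = -0.214203
t=8: π = [0.2185, 0.1722, 0.2980, 0.3113], E[r] = -0.0662, γ^t·E[r] = -0.011110, running G = -0.225314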